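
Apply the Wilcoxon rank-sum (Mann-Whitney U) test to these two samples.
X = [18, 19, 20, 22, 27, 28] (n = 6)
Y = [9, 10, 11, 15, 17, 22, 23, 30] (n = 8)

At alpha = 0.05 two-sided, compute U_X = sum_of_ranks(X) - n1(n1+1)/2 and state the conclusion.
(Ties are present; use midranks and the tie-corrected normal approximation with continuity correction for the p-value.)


Step 1: Combine and sort all 14 observations; assign midranks.
sorted (value, group): (9,Y), (10,Y), (11,Y), (15,Y), (17,Y), (18,X), (19,X), (20,X), (22,X), (22,Y), (23,Y), (27,X), (28,X), (30,Y)
ranks: 9->1, 10->2, 11->3, 15->4, 17->5, 18->6, 19->7, 20->8, 22->9.5, 22->9.5, 23->11, 27->12, 28->13, 30->14
Step 2: Rank sum for X: R1 = 6 + 7 + 8 + 9.5 + 12 + 13 = 55.5.
Step 3: U_X = R1 - n1(n1+1)/2 = 55.5 - 6*7/2 = 55.5 - 21 = 34.5.
       U_Y = n1*n2 - U_X = 48 - 34.5 = 13.5.
Step 4: Ties are present, so use the tie-corrected normal approximation (with continuity correction) for the p-value.
Step 5: p-value = 0.196213; compare to alpha = 0.05. fail to reject H0.

U_X = 34.5, p = 0.196213, fail to reject H0 at alpha = 0.05.


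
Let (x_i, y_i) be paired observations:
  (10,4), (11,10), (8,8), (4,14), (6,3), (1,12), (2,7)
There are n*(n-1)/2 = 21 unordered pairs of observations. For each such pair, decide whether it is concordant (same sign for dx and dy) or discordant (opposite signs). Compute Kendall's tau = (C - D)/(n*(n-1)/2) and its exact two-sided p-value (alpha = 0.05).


Step 1: Enumerate the 21 unordered pairs (i,j) with i<j and classify each by sign(x_j-x_i) * sign(y_j-y_i).
  (1,2):dx=+1,dy=+6->C; (1,3):dx=-2,dy=+4->D; (1,4):dx=-6,dy=+10->D; (1,5):dx=-4,dy=-1->C
  (1,6):dx=-9,dy=+8->D; (1,7):dx=-8,dy=+3->D; (2,3):dx=-3,dy=-2->C; (2,4):dx=-7,dy=+4->D
  (2,5):dx=-5,dy=-7->C; (2,6):dx=-10,dy=+2->D; (2,7):dx=-9,dy=-3->C; (3,4):dx=-4,dy=+6->D
  (3,5):dx=-2,dy=-5->C; (3,6):dx=-7,dy=+4->D; (3,7):dx=-6,dy=-1->C; (4,5):dx=+2,dy=-11->D
  (4,6):dx=-3,dy=-2->C; (4,7):dx=-2,dy=-7->C; (5,6):dx=-5,dy=+9->D; (5,7):dx=-4,dy=+4->D
  (6,7):dx=+1,dy=-5->D
Step 2: C = 9, D = 12, total pairs = 21.
Step 3: tau = (C - D)/(n(n-1)/2) = (9 - 12)/21 = -0.142857.
Step 4: Exact two-sided p-value (enumerate n! = 5040 permutations of y under H0): p = 0.772619.
Step 5: alpha = 0.05. fail to reject H0.

tau_b = -0.1429 (C=9, D=12), p = 0.772619, fail to reject H0.


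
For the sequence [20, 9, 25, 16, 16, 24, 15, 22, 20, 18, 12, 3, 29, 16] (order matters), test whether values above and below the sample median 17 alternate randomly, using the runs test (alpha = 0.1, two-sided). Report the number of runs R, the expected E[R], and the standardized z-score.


Step 1: Compute median = 17; label A = above, B = below.
Labels in order: ABABBABAAABBAB  (n_A = 7, n_B = 7)
Step 2: Count runs R = 10.
Step 3: Under H0 (random ordering), E[R] = 2*n_A*n_B/(n_A+n_B) + 1 = 2*7*7/14 + 1 = 8.0000.
        Var[R] = 2*n_A*n_B*(2*n_A*n_B - n_A - n_B) / ((n_A+n_B)^2 * (n_A+n_B-1)) = 8232/2548 = 3.2308.
        SD[R] = 1.7974.
Step 4: Continuity-corrected z = (R - 0.5 - E[R]) / SD[R] = (10 - 0.5 - 8.0000) / 1.7974 = 0.8345.
Step 5: Two-sided p-value via normal approximation = 2*(1 - Phi(|z|)) = 0.403986.
Step 6: alpha = 0.1. fail to reject H0.

R = 10, z = 0.8345, p = 0.403986, fail to reject H0.


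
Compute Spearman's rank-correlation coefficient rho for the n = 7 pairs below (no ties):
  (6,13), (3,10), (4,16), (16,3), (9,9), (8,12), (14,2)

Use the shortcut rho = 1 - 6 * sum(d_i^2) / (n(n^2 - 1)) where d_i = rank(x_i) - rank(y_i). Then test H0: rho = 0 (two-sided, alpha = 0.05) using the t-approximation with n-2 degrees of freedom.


Step 1: Rank x and y separately (midranks; no ties here).
rank(x): 6->3, 3->1, 4->2, 16->7, 9->5, 8->4, 14->6
rank(y): 13->6, 10->4, 16->7, 3->2, 9->3, 12->5, 2->1
Step 2: d_i = R_x(i) - R_y(i); compute d_i^2.
  (3-6)^2=9, (1-4)^2=9, (2-7)^2=25, (7-2)^2=25, (5-3)^2=4, (4-5)^2=1, (6-1)^2=25
sum(d^2) = 98.
Step 3: rho = 1 - 6*98 / (7*(7^2 - 1)) = 1 - 588/336 = -0.750000.
Step 4: Under H0, t = rho * sqrt((n-2)/(1-rho^2)) = -2.5355 ~ t(5).
Step 5: Two-sided p-value from the t-distribution with 5 df = 0.052181.
Step 6: alpha = 0.05. fail to reject H0.

rho = -0.7500, p = 0.052181, fail to reject H0 at alpha = 0.05.


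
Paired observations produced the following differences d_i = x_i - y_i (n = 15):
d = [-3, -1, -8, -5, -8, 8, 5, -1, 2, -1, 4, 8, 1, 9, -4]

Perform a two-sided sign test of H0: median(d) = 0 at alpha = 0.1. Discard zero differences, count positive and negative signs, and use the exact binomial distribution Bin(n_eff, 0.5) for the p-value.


Step 1: Discard zero differences. Original n = 15; n_eff = number of nonzero differences = 15.
Nonzero differences (with sign): -3, -1, -8, -5, -8, +8, +5, -1, +2, -1, +4, +8, +1, +9, -4
Step 2: Count signs: positive = 7, negative = 8.
Step 3: Under H0: P(positive) = 0.5, so the number of positives S ~ Bin(15, 0.5).
Step 4: Two-sided exact p-value = sum of Bin(15,0.5) probabilities at or below the observed probability = 1.000000.
Step 5: alpha = 0.1. fail to reject H0.

n_eff = 15, pos = 7, neg = 8, p = 1.000000, fail to reject H0.


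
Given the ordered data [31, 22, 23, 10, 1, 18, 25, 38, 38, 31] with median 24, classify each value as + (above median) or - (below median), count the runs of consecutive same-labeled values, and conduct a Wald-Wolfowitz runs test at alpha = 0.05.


Step 1: Compute median = 24; label A = above, B = below.
Labels in order: ABBBBBAAAA  (n_A = 5, n_B = 5)
Step 2: Count runs R = 3.
Step 3: Under H0 (random ordering), E[R] = 2*n_A*n_B/(n_A+n_B) + 1 = 2*5*5/10 + 1 = 6.0000.
        Var[R] = 2*n_A*n_B*(2*n_A*n_B - n_A - n_B) / ((n_A+n_B)^2 * (n_A+n_B-1)) = 2000/900 = 2.2222.
        SD[R] = 1.4907.
Step 4: Continuity-corrected z = (R + 0.5 - E[R]) / SD[R] = (3 + 0.5 - 6.0000) / 1.4907 = -1.6771.
Step 5: Two-sided p-value via normal approximation = 2*(1 - Phi(|z|)) = 0.093533.
Step 6: alpha = 0.05. fail to reject H0.

R = 3, z = -1.6771, p = 0.093533, fail to reject H0.


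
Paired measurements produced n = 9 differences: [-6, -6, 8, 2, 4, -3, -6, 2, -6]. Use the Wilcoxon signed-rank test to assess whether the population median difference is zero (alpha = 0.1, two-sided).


Step 1: Drop any zero differences (none here) and take |d_i|.
|d| = [6, 6, 8, 2, 4, 3, 6, 2, 6]
Step 2: Midrank |d_i| (ties get averaged ranks).
ranks: |6|->6.5, |6|->6.5, |8|->9, |2|->1.5, |4|->4, |3|->3, |6|->6.5, |2|->1.5, |6|->6.5
Step 3: Attach original signs; sum ranks with positive sign and with negative sign.
W+ = 9 + 1.5 + 4 + 1.5 = 16
W- = 6.5 + 6.5 + 3 + 6.5 + 6.5 = 29
(Check: W+ + W- = 45 should equal n(n+1)/2 = 45.)
Step 4: Test statistic W = min(W+, W-) = 16.
Step 5: Ties in |d|, so use the tie-corrected normal approximation.
        E[W] = n(n+1)/4 = 9*10/4 = 22.5.
        Tie groups: |d|=2 (t=2), |d|=6 (t=4); sum(t^3 - t) = 66.
        Var[W] = n(n+1)(2n+1)/24 - sum(t^3-t)/48 = 1710/24 - 66/48 = 69.875.
        z = (W - E[W]) / sqrt(Var[W]) = (16 - 22.5) / 8.3591 = -0.7776.
        Two-sided p = 2*Phi(z) = 0.436809.
Step 6: alpha = 0.1. fail to reject H0.

W+ = 16, W- = 29, W = min = 16, p = 0.436809, fail to reject H0.


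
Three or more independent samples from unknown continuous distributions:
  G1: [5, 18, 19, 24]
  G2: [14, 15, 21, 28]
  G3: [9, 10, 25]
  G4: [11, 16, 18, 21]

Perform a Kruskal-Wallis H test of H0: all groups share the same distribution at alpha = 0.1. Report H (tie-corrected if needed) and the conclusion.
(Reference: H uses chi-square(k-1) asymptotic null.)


Step 1: Combine all N = 15 observations and assign midranks.
sorted (value, group, rank): (5,G1,1), (9,G3,2), (10,G3,3), (11,G4,4), (14,G2,5), (15,G2,6), (16,G4,7), (18,G1,8.5), (18,G4,8.5), (19,G1,10), (21,G2,11.5), (21,G4,11.5), (24,G1,13), (25,G3,14), (28,G2,15)
Step 2: Sum ranks within each group.
R_1 = 32.5 (n_1 = 4)
R_2 = 37.5 (n_2 = 4)
R_3 = 19 (n_3 = 3)
R_4 = 31 (n_4 = 4)
Step 3: H = 12/(N(N+1)) * sum(R_i^2/n_i) - 3(N+1)
     = 12/(15*16) * (32.5^2/4 + 37.5^2/4 + 19^2/3 + 31^2/4) - 3*16
     = 0.050000 * 976.208 - 48
     = 0.810417.
Step 4: Ties present; correction factor C = 1 - 12/(15^3 - 15) = 0.996429. Corrected H = 0.810417 / 0.996429 = 0.813321.
Step 5: Under H0, H ~ chi^2(3); p-value = 0.846278.
Step 6: alpha = 0.1. fail to reject H0.

H = 0.8133, df = 3, p = 0.846278, fail to reject H0.


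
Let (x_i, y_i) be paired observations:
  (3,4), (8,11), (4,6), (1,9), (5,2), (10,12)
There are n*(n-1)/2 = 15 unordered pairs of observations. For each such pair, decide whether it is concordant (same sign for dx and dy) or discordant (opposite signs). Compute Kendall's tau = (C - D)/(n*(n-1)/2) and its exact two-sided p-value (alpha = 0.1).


Step 1: Enumerate the 15 unordered pairs (i,j) with i<j and classify each by sign(x_j-x_i) * sign(y_j-y_i).
  (1,2):dx=+5,dy=+7->C; (1,3):dx=+1,dy=+2->C; (1,4):dx=-2,dy=+5->D; (1,5):dx=+2,dy=-2->D
  (1,6):dx=+7,dy=+8->C; (2,3):dx=-4,dy=-5->C; (2,4):dx=-7,dy=-2->C; (2,5):dx=-3,dy=-9->C
  (2,6):dx=+2,dy=+1->C; (3,4):dx=-3,dy=+3->D; (3,5):dx=+1,dy=-4->D; (3,6):dx=+6,dy=+6->C
  (4,5):dx=+4,dy=-7->D; (4,6):dx=+9,dy=+3->C; (5,6):dx=+5,dy=+10->C
Step 2: C = 10, D = 5, total pairs = 15.
Step 3: tau = (C - D)/(n(n-1)/2) = (10 - 5)/15 = 0.333333.
Step 4: Exact two-sided p-value (enumerate n! = 720 permutations of y under H0): p = 0.469444.
Step 5: alpha = 0.1. fail to reject H0.

tau_b = 0.3333 (C=10, D=5), p = 0.469444, fail to reject H0.


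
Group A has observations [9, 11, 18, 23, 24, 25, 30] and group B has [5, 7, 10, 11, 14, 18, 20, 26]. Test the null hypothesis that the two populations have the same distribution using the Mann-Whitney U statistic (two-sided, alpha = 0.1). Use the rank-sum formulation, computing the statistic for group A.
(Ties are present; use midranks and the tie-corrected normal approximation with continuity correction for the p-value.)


Step 1: Combine and sort all 15 observations; assign midranks.
sorted (value, group): (5,Y), (7,Y), (9,X), (10,Y), (11,X), (11,Y), (14,Y), (18,X), (18,Y), (20,Y), (23,X), (24,X), (25,X), (26,Y), (30,X)
ranks: 5->1, 7->2, 9->3, 10->4, 11->5.5, 11->5.5, 14->7, 18->8.5, 18->8.5, 20->10, 23->11, 24->12, 25->13, 26->14, 30->15
Step 2: Rank sum for X: R1 = 3 + 5.5 + 8.5 + 11 + 12 + 13 + 15 = 68.
Step 3: U_X = R1 - n1(n1+1)/2 = 68 - 7*8/2 = 68 - 28 = 40.
       U_Y = n1*n2 - U_X = 56 - 40 = 16.
Step 4: Ties are present, so use the tie-corrected normal approximation (with continuity correction) for the p-value.
Step 5: p-value = 0.182450; compare to alpha = 0.1. fail to reject H0.

U_X = 40, p = 0.182450, fail to reject H0 at alpha = 0.1.


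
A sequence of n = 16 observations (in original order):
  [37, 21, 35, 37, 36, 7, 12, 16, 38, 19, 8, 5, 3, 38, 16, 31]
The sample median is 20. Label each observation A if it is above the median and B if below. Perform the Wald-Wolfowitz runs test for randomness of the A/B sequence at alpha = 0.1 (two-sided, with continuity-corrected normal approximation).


Step 1: Compute median = 20; label A = above, B = below.
Labels in order: AAAAABBBABBBBABA  (n_A = 8, n_B = 8)
Step 2: Count runs R = 7.
Step 3: Under H0 (random ordering), E[R] = 2*n_A*n_B/(n_A+n_B) + 1 = 2*8*8/16 + 1 = 9.0000.
        Var[R] = 2*n_A*n_B*(2*n_A*n_B - n_A - n_B) / ((n_A+n_B)^2 * (n_A+n_B-1)) = 14336/3840 = 3.7333.
        SD[R] = 1.9322.
Step 4: Continuity-corrected z = (R + 0.5 - E[R]) / SD[R] = (7 + 0.5 - 9.0000) / 1.9322 = -0.7763.
Step 5: Two-sided p-value via normal approximation = 2*(1 - Phi(|z|)) = 0.437558.
Step 6: alpha = 0.1. fail to reject H0.

R = 7, z = -0.7763, p = 0.437558, fail to reject H0.


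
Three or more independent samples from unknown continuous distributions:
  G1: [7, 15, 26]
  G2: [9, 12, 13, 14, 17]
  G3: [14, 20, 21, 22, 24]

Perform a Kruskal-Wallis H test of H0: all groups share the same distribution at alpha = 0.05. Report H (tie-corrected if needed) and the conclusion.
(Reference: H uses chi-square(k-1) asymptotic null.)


Step 1: Combine all N = 13 observations and assign midranks.
sorted (value, group, rank): (7,G1,1), (9,G2,2), (12,G2,3), (13,G2,4), (14,G2,5.5), (14,G3,5.5), (15,G1,7), (17,G2,8), (20,G3,9), (21,G3,10), (22,G3,11), (24,G3,12), (26,G1,13)
Step 2: Sum ranks within each group.
R_1 = 21 (n_1 = 3)
R_2 = 22.5 (n_2 = 5)
R_3 = 47.5 (n_3 = 5)
Step 3: H = 12/(N(N+1)) * sum(R_i^2/n_i) - 3(N+1)
     = 12/(13*14) * (21^2/3 + 22.5^2/5 + 47.5^2/5) - 3*14
     = 0.065934 * 699.5 - 42
     = 4.120879.
Step 4: Ties present; correction factor C = 1 - 6/(13^3 - 13) = 0.997253. Corrected H = 4.120879 / 0.997253 = 4.132231.
Step 5: Under H0, H ~ chi^2(2); p-value = 0.126677.
Step 6: alpha = 0.05. fail to reject H0.

H = 4.1322, df = 2, p = 0.126677, fail to reject H0.


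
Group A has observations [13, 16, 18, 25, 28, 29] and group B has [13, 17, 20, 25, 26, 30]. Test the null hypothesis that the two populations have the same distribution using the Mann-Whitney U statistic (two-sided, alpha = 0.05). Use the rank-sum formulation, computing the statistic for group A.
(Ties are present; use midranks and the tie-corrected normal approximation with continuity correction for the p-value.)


Step 1: Combine and sort all 12 observations; assign midranks.
sorted (value, group): (13,X), (13,Y), (16,X), (17,Y), (18,X), (20,Y), (25,X), (25,Y), (26,Y), (28,X), (29,X), (30,Y)
ranks: 13->1.5, 13->1.5, 16->3, 17->4, 18->5, 20->6, 25->7.5, 25->7.5, 26->9, 28->10, 29->11, 30->12
Step 2: Rank sum for X: R1 = 1.5 + 3 + 5 + 7.5 + 10 + 11 = 38.
Step 3: U_X = R1 - n1(n1+1)/2 = 38 - 6*7/2 = 38 - 21 = 17.
       U_Y = n1*n2 - U_X = 36 - 17 = 19.
Step 4: Ties are present, so use the tie-corrected normal approximation (with continuity correction) for the p-value.
Step 5: p-value = 0.935962; compare to alpha = 0.05. fail to reject H0.

U_X = 17, p = 0.935962, fail to reject H0 at alpha = 0.05.


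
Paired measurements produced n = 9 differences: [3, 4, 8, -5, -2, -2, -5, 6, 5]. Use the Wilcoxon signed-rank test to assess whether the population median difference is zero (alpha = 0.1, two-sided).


Step 1: Drop any zero differences (none here) and take |d_i|.
|d| = [3, 4, 8, 5, 2, 2, 5, 6, 5]
Step 2: Midrank |d_i| (ties get averaged ranks).
ranks: |3|->3, |4|->4, |8|->9, |5|->6, |2|->1.5, |2|->1.5, |5|->6, |6|->8, |5|->6
Step 3: Attach original signs; sum ranks with positive sign and with negative sign.
W+ = 3 + 4 + 9 + 8 + 6 = 30
W- = 6 + 1.5 + 1.5 + 6 = 15
(Check: W+ + W- = 45 should equal n(n+1)/2 = 45.)
Step 4: Test statistic W = min(W+, W-) = 15.
Step 5: Ties in |d|, so use the tie-corrected normal approximation.
        E[W] = n(n+1)/4 = 9*10/4 = 22.5.
        Tie groups: |d|=2 (t=2), |d|=5 (t=3); sum(t^3 - t) = 30.
        Var[W] = n(n+1)(2n+1)/24 - sum(t^3-t)/48 = 1710/24 - 30/48 = 70.625.
        z = (W - E[W]) / sqrt(Var[W]) = (15 - 22.5) / 8.4039 = -0.8924.
        Two-sided p = 2*Phi(z) = 0.372154.
Step 6: alpha = 0.1. fail to reject H0.

W+ = 30, W- = 15, W = min = 15, p = 0.372154, fail to reject H0.


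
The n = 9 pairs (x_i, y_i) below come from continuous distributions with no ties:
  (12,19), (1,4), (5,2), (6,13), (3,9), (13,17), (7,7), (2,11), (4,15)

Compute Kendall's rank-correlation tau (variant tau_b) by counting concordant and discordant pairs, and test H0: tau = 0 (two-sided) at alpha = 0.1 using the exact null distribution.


Step 1: Enumerate the 36 unordered pairs (i,j) with i<j and classify each by sign(x_j-x_i) * sign(y_j-y_i).
  (1,2):dx=-11,dy=-15->C; (1,3):dx=-7,dy=-17->C; (1,4):dx=-6,dy=-6->C; (1,5):dx=-9,dy=-10->C
  (1,6):dx=+1,dy=-2->D; (1,7):dx=-5,dy=-12->C; (1,8):dx=-10,dy=-8->C; (1,9):dx=-8,dy=-4->C
  (2,3):dx=+4,dy=-2->D; (2,4):dx=+5,dy=+9->C; (2,5):dx=+2,dy=+5->C; (2,6):dx=+12,dy=+13->C
  (2,7):dx=+6,dy=+3->C; (2,8):dx=+1,dy=+7->C; (2,9):dx=+3,dy=+11->C; (3,4):dx=+1,dy=+11->C
  (3,5):dx=-2,dy=+7->D; (3,6):dx=+8,dy=+15->C; (3,7):dx=+2,dy=+5->C; (3,8):dx=-3,dy=+9->D
  (3,9):dx=-1,dy=+13->D; (4,5):dx=-3,dy=-4->C; (4,6):dx=+7,dy=+4->C; (4,7):dx=+1,dy=-6->D
  (4,8):dx=-4,dy=-2->C; (4,9):dx=-2,dy=+2->D; (5,6):dx=+10,dy=+8->C; (5,7):dx=+4,dy=-2->D
  (5,8):dx=-1,dy=+2->D; (5,9):dx=+1,dy=+6->C; (6,7):dx=-6,dy=-10->C; (6,8):dx=-11,dy=-6->C
  (6,9):dx=-9,dy=-2->C; (7,8):dx=-5,dy=+4->D; (7,9):dx=-3,dy=+8->D; (8,9):dx=+2,dy=+4->C
Step 2: C = 25, D = 11, total pairs = 36.
Step 3: tau = (C - D)/(n(n-1)/2) = (25 - 11)/36 = 0.388889.
Step 4: Exact two-sided p-value (enumerate n! = 362880 permutations of y under H0): p = 0.180181.
Step 5: alpha = 0.1. fail to reject H0.

tau_b = 0.3889 (C=25, D=11), p = 0.180181, fail to reject H0.


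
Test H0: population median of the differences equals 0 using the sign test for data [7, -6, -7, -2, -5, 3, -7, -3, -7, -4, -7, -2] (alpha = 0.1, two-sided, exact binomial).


Step 1: Discard zero differences. Original n = 12; n_eff = number of nonzero differences = 12.
Nonzero differences (with sign): +7, -6, -7, -2, -5, +3, -7, -3, -7, -4, -7, -2
Step 2: Count signs: positive = 2, negative = 10.
Step 3: Under H0: P(positive) = 0.5, so the number of positives S ~ Bin(12, 0.5).
Step 4: Two-sided exact p-value = sum of Bin(12,0.5) probabilities at or below the observed probability = 0.038574.
Step 5: alpha = 0.1. reject H0.

n_eff = 12, pos = 2, neg = 10, p = 0.038574, reject H0.


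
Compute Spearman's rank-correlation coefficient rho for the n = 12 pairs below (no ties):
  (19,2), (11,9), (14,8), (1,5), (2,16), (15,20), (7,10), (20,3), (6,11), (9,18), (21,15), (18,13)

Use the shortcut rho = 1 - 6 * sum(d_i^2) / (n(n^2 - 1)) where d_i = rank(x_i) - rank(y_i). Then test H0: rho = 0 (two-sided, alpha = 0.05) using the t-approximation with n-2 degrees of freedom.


Step 1: Rank x and y separately (midranks; no ties here).
rank(x): 19->10, 11->6, 14->7, 1->1, 2->2, 15->8, 7->4, 20->11, 6->3, 9->5, 21->12, 18->9
rank(y): 2->1, 9->5, 8->4, 5->3, 16->10, 20->12, 10->6, 3->2, 11->7, 18->11, 15->9, 13->8
Step 2: d_i = R_x(i) - R_y(i); compute d_i^2.
  (10-1)^2=81, (6-5)^2=1, (7-4)^2=9, (1-3)^2=4, (2-10)^2=64, (8-12)^2=16, (4-6)^2=4, (11-2)^2=81, (3-7)^2=16, (5-11)^2=36, (12-9)^2=9, (9-8)^2=1
sum(d^2) = 322.
Step 3: rho = 1 - 6*322 / (12*(12^2 - 1)) = 1 - 1932/1716 = -0.125874.
Step 4: Under H0, t = rho * sqrt((n-2)/(1-rho^2)) = -0.4012 ~ t(10).
Step 5: Two-sided p-value from the t-distribution with 10 df = 0.696683.
Step 6: alpha = 0.05. fail to reject H0.

rho = -0.1259, p = 0.696683, fail to reject H0 at alpha = 0.05.


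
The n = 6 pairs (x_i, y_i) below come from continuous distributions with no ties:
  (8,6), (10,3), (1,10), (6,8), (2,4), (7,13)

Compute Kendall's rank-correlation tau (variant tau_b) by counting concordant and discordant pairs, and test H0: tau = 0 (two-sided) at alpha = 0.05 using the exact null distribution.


Step 1: Enumerate the 15 unordered pairs (i,j) with i<j and classify each by sign(x_j-x_i) * sign(y_j-y_i).
  (1,2):dx=+2,dy=-3->D; (1,3):dx=-7,dy=+4->D; (1,4):dx=-2,dy=+2->D; (1,5):dx=-6,dy=-2->C
  (1,6):dx=-1,dy=+7->D; (2,3):dx=-9,dy=+7->D; (2,4):dx=-4,dy=+5->D; (2,5):dx=-8,dy=+1->D
  (2,6):dx=-3,dy=+10->D; (3,4):dx=+5,dy=-2->D; (3,5):dx=+1,dy=-6->D; (3,6):dx=+6,dy=+3->C
  (4,5):dx=-4,dy=-4->C; (4,6):dx=+1,dy=+5->C; (5,6):dx=+5,dy=+9->C
Step 2: C = 5, D = 10, total pairs = 15.
Step 3: tau = (C - D)/(n(n-1)/2) = (5 - 10)/15 = -0.333333.
Step 4: Exact two-sided p-value (enumerate n! = 720 permutations of y under H0): p = 0.469444.
Step 5: alpha = 0.05. fail to reject H0.

tau_b = -0.3333 (C=5, D=10), p = 0.469444, fail to reject H0.


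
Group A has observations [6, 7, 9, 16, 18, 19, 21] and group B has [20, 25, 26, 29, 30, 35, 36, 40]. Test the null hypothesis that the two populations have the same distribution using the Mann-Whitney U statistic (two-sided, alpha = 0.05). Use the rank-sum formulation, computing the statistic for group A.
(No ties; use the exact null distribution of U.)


Step 1: Combine and sort all 15 observations; assign midranks.
sorted (value, group): (6,X), (7,X), (9,X), (16,X), (18,X), (19,X), (20,Y), (21,X), (25,Y), (26,Y), (29,Y), (30,Y), (35,Y), (36,Y), (40,Y)
ranks: 6->1, 7->2, 9->3, 16->4, 18->5, 19->6, 20->7, 21->8, 25->9, 26->10, 29->11, 30->12, 35->13, 36->14, 40->15
Step 2: Rank sum for X: R1 = 1 + 2 + 3 + 4 + 5 + 6 + 8 = 29.
Step 3: U_X = R1 - n1(n1+1)/2 = 29 - 7*8/2 = 29 - 28 = 1.
       U_Y = n1*n2 - U_X = 56 - 1 = 55.
Step 4: No ties, so the exact null distribution of U (based on enumerating the C(15,7) = 6435 equally likely rank assignments) gives the two-sided p-value.
Step 5: p-value = 0.000622; compare to alpha = 0.05. reject H0.

U_X = 1, p = 0.000622, reject H0 at alpha = 0.05.


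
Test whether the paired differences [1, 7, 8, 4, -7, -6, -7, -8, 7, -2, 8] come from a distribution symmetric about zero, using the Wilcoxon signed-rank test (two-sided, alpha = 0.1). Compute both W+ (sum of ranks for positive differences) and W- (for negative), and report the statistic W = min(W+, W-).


Step 1: Drop any zero differences (none here) and take |d_i|.
|d| = [1, 7, 8, 4, 7, 6, 7, 8, 7, 2, 8]
Step 2: Midrank |d_i| (ties get averaged ranks).
ranks: |1|->1, |7|->6.5, |8|->10, |4|->3, |7|->6.5, |6|->4, |7|->6.5, |8|->10, |7|->6.5, |2|->2, |8|->10
Step 3: Attach original signs; sum ranks with positive sign and with negative sign.
W+ = 1 + 6.5 + 10 + 3 + 6.5 + 10 = 37
W- = 6.5 + 4 + 6.5 + 10 + 2 = 29
(Check: W+ + W- = 66 should equal n(n+1)/2 = 66.)
Step 4: Test statistic W = min(W+, W-) = 29.
Step 5: Ties in |d|, so use the tie-corrected normal approximation.
        E[W] = n(n+1)/4 = 11*12/4 = 33.
        Tie groups: |d|=7 (t=4), |d|=8 (t=3); sum(t^3 - t) = 84.
        Var[W] = n(n+1)(2n+1)/24 - sum(t^3-t)/48 = 3036/24 - 84/48 = 124.75.
        z = (W - E[W]) / sqrt(Var[W]) = (29 - 33) / 11.1692 = -0.3581.
        Two-sided p = 2*Phi(z) = 0.720247.
Step 6: alpha = 0.1. fail to reject H0.

W+ = 37, W- = 29, W = min = 29, p = 0.720247, fail to reject H0.


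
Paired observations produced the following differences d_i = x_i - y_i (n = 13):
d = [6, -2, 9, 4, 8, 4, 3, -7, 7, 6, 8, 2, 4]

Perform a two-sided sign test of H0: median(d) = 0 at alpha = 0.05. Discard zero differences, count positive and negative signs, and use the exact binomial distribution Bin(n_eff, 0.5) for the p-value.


Step 1: Discard zero differences. Original n = 13; n_eff = number of nonzero differences = 13.
Nonzero differences (with sign): +6, -2, +9, +4, +8, +4, +3, -7, +7, +6, +8, +2, +4
Step 2: Count signs: positive = 11, negative = 2.
Step 3: Under H0: P(positive) = 0.5, so the number of positives S ~ Bin(13, 0.5).
Step 4: Two-sided exact p-value = sum of Bin(13,0.5) probabilities at or below the observed probability = 0.022461.
Step 5: alpha = 0.05. reject H0.

n_eff = 13, pos = 11, neg = 2, p = 0.022461, reject H0.


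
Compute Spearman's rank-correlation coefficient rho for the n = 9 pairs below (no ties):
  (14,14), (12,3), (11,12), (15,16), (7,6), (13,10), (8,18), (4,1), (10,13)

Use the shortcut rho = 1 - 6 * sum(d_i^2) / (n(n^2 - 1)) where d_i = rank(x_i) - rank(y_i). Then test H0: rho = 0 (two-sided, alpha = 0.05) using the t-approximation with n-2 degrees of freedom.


Step 1: Rank x and y separately (midranks; no ties here).
rank(x): 14->8, 12->6, 11->5, 15->9, 7->2, 13->7, 8->3, 4->1, 10->4
rank(y): 14->7, 3->2, 12->5, 16->8, 6->3, 10->4, 18->9, 1->1, 13->6
Step 2: d_i = R_x(i) - R_y(i); compute d_i^2.
  (8-7)^2=1, (6-2)^2=16, (5-5)^2=0, (9-8)^2=1, (2-3)^2=1, (7-4)^2=9, (3-9)^2=36, (1-1)^2=0, (4-6)^2=4
sum(d^2) = 68.
Step 3: rho = 1 - 6*68 / (9*(9^2 - 1)) = 1 - 408/720 = 0.433333.
Step 4: Under H0, t = rho * sqrt((n-2)/(1-rho^2)) = 1.2721 ~ t(7).
Step 5: Two-sided p-value from the t-distribution with 7 df = 0.243952.
Step 6: alpha = 0.05. fail to reject H0.

rho = 0.4333, p = 0.243952, fail to reject H0 at alpha = 0.05.


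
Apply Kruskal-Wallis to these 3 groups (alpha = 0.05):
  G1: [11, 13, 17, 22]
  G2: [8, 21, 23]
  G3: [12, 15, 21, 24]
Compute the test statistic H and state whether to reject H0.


Step 1: Combine all N = 11 observations and assign midranks.
sorted (value, group, rank): (8,G2,1), (11,G1,2), (12,G3,3), (13,G1,4), (15,G3,5), (17,G1,6), (21,G2,7.5), (21,G3,7.5), (22,G1,9), (23,G2,10), (24,G3,11)
Step 2: Sum ranks within each group.
R_1 = 21 (n_1 = 4)
R_2 = 18.5 (n_2 = 3)
R_3 = 26.5 (n_3 = 4)
Step 3: H = 12/(N(N+1)) * sum(R_i^2/n_i) - 3(N+1)
     = 12/(11*12) * (21^2/4 + 18.5^2/3 + 26.5^2/4) - 3*12
     = 0.090909 * 399.896 - 36
     = 0.354167.
Step 4: Ties present; correction factor C = 1 - 6/(11^3 - 11) = 0.995455. Corrected H = 0.354167 / 0.995455 = 0.355784.
Step 5: Under H0, H ~ chi^2(2); p-value = 0.837033.
Step 6: alpha = 0.05. fail to reject H0.

H = 0.3558, df = 2, p = 0.837033, fail to reject H0.


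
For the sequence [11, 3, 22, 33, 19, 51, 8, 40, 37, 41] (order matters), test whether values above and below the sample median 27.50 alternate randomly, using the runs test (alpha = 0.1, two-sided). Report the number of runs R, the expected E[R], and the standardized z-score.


Step 1: Compute median = 27.50; label A = above, B = below.
Labels in order: BBBABABAAA  (n_A = 5, n_B = 5)
Step 2: Count runs R = 6.
Step 3: Under H0 (random ordering), E[R] = 2*n_A*n_B/(n_A+n_B) + 1 = 2*5*5/10 + 1 = 6.0000.
        Var[R] = 2*n_A*n_B*(2*n_A*n_B - n_A - n_B) / ((n_A+n_B)^2 * (n_A+n_B-1)) = 2000/900 = 2.2222.
        SD[R] = 1.4907.
Step 4: R = E[R], so z = 0 with no continuity correction.
Step 5: Two-sided p-value via normal approximation = 2*(1 - Phi(|z|)) = 1.000000.
Step 6: alpha = 0.1. fail to reject H0.

R = 6, z = 0.0000, p = 1.000000, fail to reject H0.


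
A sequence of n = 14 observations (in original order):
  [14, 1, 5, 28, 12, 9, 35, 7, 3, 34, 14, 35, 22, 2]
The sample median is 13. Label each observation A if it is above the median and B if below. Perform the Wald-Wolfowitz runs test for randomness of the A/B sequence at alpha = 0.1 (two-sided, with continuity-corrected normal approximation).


Step 1: Compute median = 13; label A = above, B = below.
Labels in order: ABBABBABBAAAAB  (n_A = 7, n_B = 7)
Step 2: Count runs R = 8.
Step 3: Under H0 (random ordering), E[R] = 2*n_A*n_B/(n_A+n_B) + 1 = 2*7*7/14 + 1 = 8.0000.
        Var[R] = 2*n_A*n_B*(2*n_A*n_B - n_A - n_B) / ((n_A+n_B)^2 * (n_A+n_B-1)) = 8232/2548 = 3.2308.
        SD[R] = 1.7974.
Step 4: R = E[R], so z = 0 with no continuity correction.
Step 5: Two-sided p-value via normal approximation = 2*(1 - Phi(|z|)) = 1.000000.
Step 6: alpha = 0.1. fail to reject H0.

R = 8, z = 0.0000, p = 1.000000, fail to reject H0.


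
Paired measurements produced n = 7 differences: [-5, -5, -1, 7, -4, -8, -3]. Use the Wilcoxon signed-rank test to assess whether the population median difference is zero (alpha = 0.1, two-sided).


Step 1: Drop any zero differences (none here) and take |d_i|.
|d| = [5, 5, 1, 7, 4, 8, 3]
Step 2: Midrank |d_i| (ties get averaged ranks).
ranks: |5|->4.5, |5|->4.5, |1|->1, |7|->6, |4|->3, |8|->7, |3|->2
Step 3: Attach original signs; sum ranks with positive sign and with negative sign.
W+ = 6 = 6
W- = 4.5 + 4.5 + 1 + 3 + 7 + 2 = 22
(Check: W+ + W- = 28 should equal n(n+1)/2 = 28.)
Step 4: Test statistic W = min(W+, W-) = 6.
Step 5: Ties in |d|, so use the tie-corrected normal approximation.
        E[W] = n(n+1)/4 = 7*8/4 = 14.
        Tie groups: |d|=5 (t=2); sum(t^3 - t) = 6.
        Var[W] = n(n+1)(2n+1)/24 - sum(t^3-t)/48 = 840/24 - 6/48 = 34.875.
        z = (W - E[W]) / sqrt(Var[W]) = (6 - 14) / 5.9055 = -1.3547.
        Two-sided p = 2*Phi(z) = 0.175523.
Step 6: alpha = 0.1. fail to reject H0.

W+ = 6, W- = 22, W = min = 6, p = 0.175523, fail to reject H0.


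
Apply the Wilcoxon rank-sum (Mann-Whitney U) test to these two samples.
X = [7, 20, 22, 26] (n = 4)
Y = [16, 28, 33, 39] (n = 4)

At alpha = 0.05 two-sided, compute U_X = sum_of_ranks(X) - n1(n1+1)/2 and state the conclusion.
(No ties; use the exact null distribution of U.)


Step 1: Combine and sort all 8 observations; assign midranks.
sorted (value, group): (7,X), (16,Y), (20,X), (22,X), (26,X), (28,Y), (33,Y), (39,Y)
ranks: 7->1, 16->2, 20->3, 22->4, 26->5, 28->6, 33->7, 39->8
Step 2: Rank sum for X: R1 = 1 + 3 + 4 + 5 = 13.
Step 3: U_X = R1 - n1(n1+1)/2 = 13 - 4*5/2 = 13 - 10 = 3.
       U_Y = n1*n2 - U_X = 16 - 3 = 13.
Step 4: No ties, so the exact null distribution of U (based on enumerating the C(8,4) = 70 equally likely rank assignments) gives the two-sided p-value.
Step 5: p-value = 0.200000; compare to alpha = 0.05. fail to reject H0.

U_X = 3, p = 0.200000, fail to reject H0 at alpha = 0.05.


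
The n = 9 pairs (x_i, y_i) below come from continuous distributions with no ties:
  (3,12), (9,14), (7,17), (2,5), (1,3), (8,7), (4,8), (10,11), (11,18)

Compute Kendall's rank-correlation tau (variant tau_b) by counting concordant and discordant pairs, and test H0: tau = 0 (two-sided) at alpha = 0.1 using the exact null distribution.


Step 1: Enumerate the 36 unordered pairs (i,j) with i<j and classify each by sign(x_j-x_i) * sign(y_j-y_i).
  (1,2):dx=+6,dy=+2->C; (1,3):dx=+4,dy=+5->C; (1,4):dx=-1,dy=-7->C; (1,5):dx=-2,dy=-9->C
  (1,6):dx=+5,dy=-5->D; (1,7):dx=+1,dy=-4->D; (1,8):dx=+7,dy=-1->D; (1,9):dx=+8,dy=+6->C
  (2,3):dx=-2,dy=+3->D; (2,4):dx=-7,dy=-9->C; (2,5):dx=-8,dy=-11->C; (2,6):dx=-1,dy=-7->C
  (2,7):dx=-5,dy=-6->C; (2,8):dx=+1,dy=-3->D; (2,9):dx=+2,dy=+4->C; (3,4):dx=-5,dy=-12->C
  (3,5):dx=-6,dy=-14->C; (3,6):dx=+1,dy=-10->D; (3,7):dx=-3,dy=-9->C; (3,8):dx=+3,dy=-6->D
  (3,9):dx=+4,dy=+1->C; (4,5):dx=-1,dy=-2->C; (4,6):dx=+6,dy=+2->C; (4,7):dx=+2,dy=+3->C
  (4,8):dx=+8,dy=+6->C; (4,9):dx=+9,dy=+13->C; (5,6):dx=+7,dy=+4->C; (5,7):dx=+3,dy=+5->C
  (5,8):dx=+9,dy=+8->C; (5,9):dx=+10,dy=+15->C; (6,7):dx=-4,dy=+1->D; (6,8):dx=+2,dy=+4->C
  (6,9):dx=+3,dy=+11->C; (7,8):dx=+6,dy=+3->C; (7,9):dx=+7,dy=+10->C; (8,9):dx=+1,dy=+7->C
Step 2: C = 28, D = 8, total pairs = 36.
Step 3: tau = (C - D)/(n(n-1)/2) = (28 - 8)/36 = 0.555556.
Step 4: Exact two-sided p-value (enumerate n! = 362880 permutations of y under H0): p = 0.044615.
Step 5: alpha = 0.1. reject H0.

tau_b = 0.5556 (C=28, D=8), p = 0.044615, reject H0.


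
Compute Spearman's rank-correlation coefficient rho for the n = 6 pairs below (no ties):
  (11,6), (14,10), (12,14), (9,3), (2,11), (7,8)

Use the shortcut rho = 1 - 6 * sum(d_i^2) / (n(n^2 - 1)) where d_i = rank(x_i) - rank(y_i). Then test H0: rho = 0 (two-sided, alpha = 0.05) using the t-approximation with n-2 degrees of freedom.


Step 1: Rank x and y separately (midranks; no ties here).
rank(x): 11->4, 14->6, 12->5, 9->3, 2->1, 7->2
rank(y): 6->2, 10->4, 14->6, 3->1, 11->5, 8->3
Step 2: d_i = R_x(i) - R_y(i); compute d_i^2.
  (4-2)^2=4, (6-4)^2=4, (5-6)^2=1, (3-1)^2=4, (1-5)^2=16, (2-3)^2=1
sum(d^2) = 30.
Step 3: rho = 1 - 6*30 / (6*(6^2 - 1)) = 1 - 180/210 = 0.142857.
Step 4: Under H0, t = rho * sqrt((n-2)/(1-rho^2)) = 0.2887 ~ t(4).
Step 5: Two-sided p-value from the t-distribution with 4 df = 0.787172.
Step 6: alpha = 0.05. fail to reject H0.

rho = 0.1429, p = 0.787172, fail to reject H0 at alpha = 0.05.


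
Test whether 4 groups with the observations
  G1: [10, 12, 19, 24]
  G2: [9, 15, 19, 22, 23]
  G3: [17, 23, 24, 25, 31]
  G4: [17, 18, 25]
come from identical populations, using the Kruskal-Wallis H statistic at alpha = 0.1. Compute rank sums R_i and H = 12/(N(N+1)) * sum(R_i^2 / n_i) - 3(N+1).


Step 1: Combine all N = 17 observations and assign midranks.
sorted (value, group, rank): (9,G2,1), (10,G1,2), (12,G1,3), (15,G2,4), (17,G3,5.5), (17,G4,5.5), (18,G4,7), (19,G1,8.5), (19,G2,8.5), (22,G2,10), (23,G2,11.5), (23,G3,11.5), (24,G1,13.5), (24,G3,13.5), (25,G3,15.5), (25,G4,15.5), (31,G3,17)
Step 2: Sum ranks within each group.
R_1 = 27 (n_1 = 4)
R_2 = 35 (n_2 = 5)
R_3 = 63 (n_3 = 5)
R_4 = 28 (n_4 = 3)
Step 3: H = 12/(N(N+1)) * sum(R_i^2/n_i) - 3(N+1)
     = 12/(17*18) * (27^2/4 + 35^2/5 + 63^2/5 + 28^2/3) - 3*18
     = 0.039216 * 1482.38 - 54
     = 4.132680.
Step 4: Ties present; correction factor C = 1 - 30/(17^3 - 17) = 0.993873. Corrected H = 4.132680 / 0.993873 = 4.158159.
Step 5: Under H0, H ~ chi^2(3); p-value = 0.244885.
Step 6: alpha = 0.1. fail to reject H0.

H = 4.1582, df = 3, p = 0.244885, fail to reject H0.


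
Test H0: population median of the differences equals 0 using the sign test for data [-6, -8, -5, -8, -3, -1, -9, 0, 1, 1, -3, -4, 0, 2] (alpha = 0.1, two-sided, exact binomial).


Step 1: Discard zero differences. Original n = 14; n_eff = number of nonzero differences = 12.
Nonzero differences (with sign): -6, -8, -5, -8, -3, -1, -9, +1, +1, -3, -4, +2
Step 2: Count signs: positive = 3, negative = 9.
Step 3: Under H0: P(positive) = 0.5, so the number of positives S ~ Bin(12, 0.5).
Step 4: Two-sided exact p-value = sum of Bin(12,0.5) probabilities at or below the observed probability = 0.145996.
Step 5: alpha = 0.1. fail to reject H0.

n_eff = 12, pos = 3, neg = 9, p = 0.145996, fail to reject H0.


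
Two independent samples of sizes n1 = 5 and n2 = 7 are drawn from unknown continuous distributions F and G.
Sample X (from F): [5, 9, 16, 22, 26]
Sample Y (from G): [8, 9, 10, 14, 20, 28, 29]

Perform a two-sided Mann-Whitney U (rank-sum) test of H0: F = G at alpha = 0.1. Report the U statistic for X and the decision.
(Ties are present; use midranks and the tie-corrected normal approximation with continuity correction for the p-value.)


Step 1: Combine and sort all 12 observations; assign midranks.
sorted (value, group): (5,X), (8,Y), (9,X), (9,Y), (10,Y), (14,Y), (16,X), (20,Y), (22,X), (26,X), (28,Y), (29,Y)
ranks: 5->1, 8->2, 9->3.5, 9->3.5, 10->5, 14->6, 16->7, 20->8, 22->9, 26->10, 28->11, 29->12
Step 2: Rank sum for X: R1 = 1 + 3.5 + 7 + 9 + 10 = 30.5.
Step 3: U_X = R1 - n1(n1+1)/2 = 30.5 - 5*6/2 = 30.5 - 15 = 15.5.
       U_Y = n1*n2 - U_X = 35 - 15.5 = 19.5.
Step 4: Ties are present, so use the tie-corrected normal approximation (with continuity correction) for the p-value.
Step 5: p-value = 0.807210; compare to alpha = 0.1. fail to reject H0.

U_X = 15.5, p = 0.807210, fail to reject H0 at alpha = 0.1.


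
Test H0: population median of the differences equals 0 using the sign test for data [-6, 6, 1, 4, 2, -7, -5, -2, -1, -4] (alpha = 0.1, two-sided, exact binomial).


Step 1: Discard zero differences. Original n = 10; n_eff = number of nonzero differences = 10.
Nonzero differences (with sign): -6, +6, +1, +4, +2, -7, -5, -2, -1, -4
Step 2: Count signs: positive = 4, negative = 6.
Step 3: Under H0: P(positive) = 0.5, so the number of positives S ~ Bin(10, 0.5).
Step 4: Two-sided exact p-value = sum of Bin(10,0.5) probabilities at or below the observed probability = 0.753906.
Step 5: alpha = 0.1. fail to reject H0.

n_eff = 10, pos = 4, neg = 6, p = 0.753906, fail to reject H0.


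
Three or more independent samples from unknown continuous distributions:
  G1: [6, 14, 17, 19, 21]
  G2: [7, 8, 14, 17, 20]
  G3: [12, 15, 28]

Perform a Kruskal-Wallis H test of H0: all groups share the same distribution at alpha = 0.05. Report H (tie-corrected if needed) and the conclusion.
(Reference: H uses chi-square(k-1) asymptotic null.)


Step 1: Combine all N = 13 observations and assign midranks.
sorted (value, group, rank): (6,G1,1), (7,G2,2), (8,G2,3), (12,G3,4), (14,G1,5.5), (14,G2,5.5), (15,G3,7), (17,G1,8.5), (17,G2,8.5), (19,G1,10), (20,G2,11), (21,G1,12), (28,G3,13)
Step 2: Sum ranks within each group.
R_1 = 37 (n_1 = 5)
R_2 = 30 (n_2 = 5)
R_3 = 24 (n_3 = 3)
Step 3: H = 12/(N(N+1)) * sum(R_i^2/n_i) - 3(N+1)
     = 12/(13*14) * (37^2/5 + 30^2/5 + 24^2/3) - 3*14
     = 0.065934 * 645.8 - 42
     = 0.580220.
Step 4: Ties present; correction factor C = 1 - 12/(13^3 - 13) = 0.994505. Corrected H = 0.580220 / 0.994505 = 0.583425.
Step 5: Under H0, H ~ chi^2(2); p-value = 0.746983.
Step 6: alpha = 0.05. fail to reject H0.

H = 0.5834, df = 2, p = 0.746983, fail to reject H0.


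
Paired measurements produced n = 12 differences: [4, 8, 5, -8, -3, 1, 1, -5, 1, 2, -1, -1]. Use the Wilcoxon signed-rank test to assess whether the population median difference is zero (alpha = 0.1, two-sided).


Step 1: Drop any zero differences (none here) and take |d_i|.
|d| = [4, 8, 5, 8, 3, 1, 1, 5, 1, 2, 1, 1]
Step 2: Midrank |d_i| (ties get averaged ranks).
ranks: |4|->8, |8|->11.5, |5|->9.5, |8|->11.5, |3|->7, |1|->3, |1|->3, |5|->9.5, |1|->3, |2|->6, |1|->3, |1|->3
Step 3: Attach original signs; sum ranks with positive sign and with negative sign.
W+ = 8 + 11.5 + 9.5 + 3 + 3 + 3 + 6 = 44
W- = 11.5 + 7 + 9.5 + 3 + 3 = 34
(Check: W+ + W- = 78 should equal n(n+1)/2 = 78.)
Step 4: Test statistic W = min(W+, W-) = 34.
Step 5: Ties in |d|, so use the tie-corrected normal approximation.
        E[W] = n(n+1)/4 = 12*13/4 = 39.
        Tie groups: |d|=1 (t=5), |d|=5 (t=2), |d|=8 (t=2); sum(t^3 - t) = 132.
        Var[W] = n(n+1)(2n+1)/24 - sum(t^3-t)/48 = 3900/24 - 132/48 = 159.75.
        z = (W - E[W]) / sqrt(Var[W]) = (34 - 39) / 12.6392 = -0.3956.
        Two-sided p = 2*Phi(z) = 0.692405.
Step 6: alpha = 0.1. fail to reject H0.

W+ = 44, W- = 34, W = min = 34, p = 0.692405, fail to reject H0.


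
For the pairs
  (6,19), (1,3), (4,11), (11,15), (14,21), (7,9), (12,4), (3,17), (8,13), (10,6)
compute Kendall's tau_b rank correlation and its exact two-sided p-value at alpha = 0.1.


Step 1: Enumerate the 45 unordered pairs (i,j) with i<j and classify each by sign(x_j-x_i) * sign(y_j-y_i).
  (1,2):dx=-5,dy=-16->C; (1,3):dx=-2,dy=-8->C; (1,4):dx=+5,dy=-4->D; (1,5):dx=+8,dy=+2->C
  (1,6):dx=+1,dy=-10->D; (1,7):dx=+6,dy=-15->D; (1,8):dx=-3,dy=-2->C; (1,9):dx=+2,dy=-6->D
  (1,10):dx=+4,dy=-13->D; (2,3):dx=+3,dy=+8->C; (2,4):dx=+10,dy=+12->C; (2,5):dx=+13,dy=+18->C
  (2,6):dx=+6,dy=+6->C; (2,7):dx=+11,dy=+1->C; (2,8):dx=+2,dy=+14->C; (2,9):dx=+7,dy=+10->C
  (2,10):dx=+9,dy=+3->C; (3,4):dx=+7,dy=+4->C; (3,5):dx=+10,dy=+10->C; (3,6):dx=+3,dy=-2->D
  (3,7):dx=+8,dy=-7->D; (3,8):dx=-1,dy=+6->D; (3,9):dx=+4,dy=+2->C; (3,10):dx=+6,dy=-5->D
  (4,5):dx=+3,dy=+6->C; (4,6):dx=-4,dy=-6->C; (4,7):dx=+1,dy=-11->D; (4,8):dx=-8,dy=+2->D
  (4,9):dx=-3,dy=-2->C; (4,10):dx=-1,dy=-9->C; (5,6):dx=-7,dy=-12->C; (5,7):dx=-2,dy=-17->C
  (5,8):dx=-11,dy=-4->C; (5,9):dx=-6,dy=-8->C; (5,10):dx=-4,dy=-15->C; (6,7):dx=+5,dy=-5->D
  (6,8):dx=-4,dy=+8->D; (6,9):dx=+1,dy=+4->C; (6,10):dx=+3,dy=-3->D; (7,8):dx=-9,dy=+13->D
  (7,9):dx=-4,dy=+9->D; (7,10):dx=-2,dy=+2->D; (8,9):dx=+5,dy=-4->D; (8,10):dx=+7,dy=-11->D
  (9,10):dx=+2,dy=-7->D
Step 2: C = 25, D = 20, total pairs = 45.
Step 3: tau = (C - D)/(n(n-1)/2) = (25 - 20)/45 = 0.111111.
Step 4: Exact two-sided p-value (enumerate n! = 3628800 permutations of y under H0): p = 0.727490.
Step 5: alpha = 0.1. fail to reject H0.

tau_b = 0.1111 (C=25, D=20), p = 0.727490, fail to reject H0.


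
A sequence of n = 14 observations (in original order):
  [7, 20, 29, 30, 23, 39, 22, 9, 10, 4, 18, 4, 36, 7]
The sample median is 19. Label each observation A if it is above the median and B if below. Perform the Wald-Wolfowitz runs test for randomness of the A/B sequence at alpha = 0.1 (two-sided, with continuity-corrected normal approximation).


Step 1: Compute median = 19; label A = above, B = below.
Labels in order: BAAAAAABBBBBAB  (n_A = 7, n_B = 7)
Step 2: Count runs R = 5.
Step 3: Under H0 (random ordering), E[R] = 2*n_A*n_B/(n_A+n_B) + 1 = 2*7*7/14 + 1 = 8.0000.
        Var[R] = 2*n_A*n_B*(2*n_A*n_B - n_A - n_B) / ((n_A+n_B)^2 * (n_A+n_B-1)) = 8232/2548 = 3.2308.
        SD[R] = 1.7974.
Step 4: Continuity-corrected z = (R + 0.5 - E[R]) / SD[R] = (5 + 0.5 - 8.0000) / 1.7974 = -1.3909.
Step 5: Two-sided p-value via normal approximation = 2*(1 - Phi(|z|)) = 0.164264.
Step 6: alpha = 0.1. fail to reject H0.

R = 5, z = -1.3909, p = 0.164264, fail to reject H0.


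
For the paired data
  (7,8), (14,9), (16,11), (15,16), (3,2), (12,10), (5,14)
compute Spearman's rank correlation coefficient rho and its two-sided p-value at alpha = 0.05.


Step 1: Rank x and y separately (midranks; no ties here).
rank(x): 7->3, 14->5, 16->7, 15->6, 3->1, 12->4, 5->2
rank(y): 8->2, 9->3, 11->5, 16->7, 2->1, 10->4, 14->6
Step 2: d_i = R_x(i) - R_y(i); compute d_i^2.
  (3-2)^2=1, (5-3)^2=4, (7-5)^2=4, (6-7)^2=1, (1-1)^2=0, (4-4)^2=0, (2-6)^2=16
sum(d^2) = 26.
Step 3: rho = 1 - 6*26 / (7*(7^2 - 1)) = 1 - 156/336 = 0.535714.
Step 4: Under H0, t = rho * sqrt((n-2)/(1-rho^2)) = 1.4186 ~ t(5).
Step 5: Two-sided p-value from the t-distribution with 5 df = 0.215217.
Step 6: alpha = 0.05. fail to reject H0.

rho = 0.5357, p = 0.215217, fail to reject H0 at alpha = 0.05.


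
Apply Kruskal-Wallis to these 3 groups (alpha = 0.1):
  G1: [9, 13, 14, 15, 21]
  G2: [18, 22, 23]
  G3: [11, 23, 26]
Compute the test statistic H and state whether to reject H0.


Step 1: Combine all N = 11 observations and assign midranks.
sorted (value, group, rank): (9,G1,1), (11,G3,2), (13,G1,3), (14,G1,4), (15,G1,5), (18,G2,6), (21,G1,7), (22,G2,8), (23,G2,9.5), (23,G3,9.5), (26,G3,11)
Step 2: Sum ranks within each group.
R_1 = 20 (n_1 = 5)
R_2 = 23.5 (n_2 = 3)
R_3 = 22.5 (n_3 = 3)
Step 3: H = 12/(N(N+1)) * sum(R_i^2/n_i) - 3(N+1)
     = 12/(11*12) * (20^2/5 + 23.5^2/3 + 22.5^2/3) - 3*12
     = 0.090909 * 432.833 - 36
     = 3.348485.
Step 4: Ties present; correction factor C = 1 - 6/(11^3 - 11) = 0.995455. Corrected H = 3.348485 / 0.995455 = 3.363775.
Step 5: Under H0, H ~ chi^2(2); p-value = 0.186023.
Step 6: alpha = 0.1. fail to reject H0.

H = 3.3638, df = 2, p = 0.186023, fail to reject H0.
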